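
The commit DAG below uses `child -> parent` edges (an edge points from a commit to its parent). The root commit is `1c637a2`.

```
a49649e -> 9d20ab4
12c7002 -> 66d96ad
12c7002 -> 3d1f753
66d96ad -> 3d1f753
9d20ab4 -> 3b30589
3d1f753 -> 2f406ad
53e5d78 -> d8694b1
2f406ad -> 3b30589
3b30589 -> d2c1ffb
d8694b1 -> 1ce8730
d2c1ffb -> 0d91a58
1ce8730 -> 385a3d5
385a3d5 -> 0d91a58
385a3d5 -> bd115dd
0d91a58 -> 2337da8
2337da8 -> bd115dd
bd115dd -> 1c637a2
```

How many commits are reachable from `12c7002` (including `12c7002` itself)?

10

Walking parent pointers from 12c7002: reachable set = {0d91a58, 12c7002, 1c637a2, 2337da8, 2f406ad, 3b30589, 3d1f753, 66d96ad, bd115dd, d2c1ffb}.
That is 10 commits.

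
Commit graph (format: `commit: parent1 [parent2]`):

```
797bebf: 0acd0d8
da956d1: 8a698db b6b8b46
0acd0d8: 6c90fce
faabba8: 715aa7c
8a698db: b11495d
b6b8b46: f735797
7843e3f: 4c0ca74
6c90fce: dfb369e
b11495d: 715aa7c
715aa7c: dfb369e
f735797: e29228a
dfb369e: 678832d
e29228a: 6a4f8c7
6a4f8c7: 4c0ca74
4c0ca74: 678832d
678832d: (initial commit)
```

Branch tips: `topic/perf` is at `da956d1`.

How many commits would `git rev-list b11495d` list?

Walking parent pointers from b11495d: reachable set = {678832d, 715aa7c, b11495d, dfb369e}.
That is 4 commits.

4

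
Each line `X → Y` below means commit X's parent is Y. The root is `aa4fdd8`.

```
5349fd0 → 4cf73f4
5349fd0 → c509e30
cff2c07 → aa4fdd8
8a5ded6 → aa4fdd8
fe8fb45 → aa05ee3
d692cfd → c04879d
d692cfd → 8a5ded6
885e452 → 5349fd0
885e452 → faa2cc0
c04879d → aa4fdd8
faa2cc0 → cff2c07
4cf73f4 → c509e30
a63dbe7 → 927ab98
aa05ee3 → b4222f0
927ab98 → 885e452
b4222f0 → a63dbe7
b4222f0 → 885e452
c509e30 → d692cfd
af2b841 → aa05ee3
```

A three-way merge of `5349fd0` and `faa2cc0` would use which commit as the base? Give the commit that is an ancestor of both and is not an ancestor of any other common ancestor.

aa4fdd8

Ancestors of 5349fd0: {4cf73f4, 5349fd0, 8a5ded6, aa4fdd8, c04879d, c509e30, d692cfd}.
Ancestors of faa2cc0: {aa4fdd8, cff2c07, faa2cc0}.
Common ancestors: {aa4fdd8}.
The only common ancestor is aa4fdd8, so it is the merge base.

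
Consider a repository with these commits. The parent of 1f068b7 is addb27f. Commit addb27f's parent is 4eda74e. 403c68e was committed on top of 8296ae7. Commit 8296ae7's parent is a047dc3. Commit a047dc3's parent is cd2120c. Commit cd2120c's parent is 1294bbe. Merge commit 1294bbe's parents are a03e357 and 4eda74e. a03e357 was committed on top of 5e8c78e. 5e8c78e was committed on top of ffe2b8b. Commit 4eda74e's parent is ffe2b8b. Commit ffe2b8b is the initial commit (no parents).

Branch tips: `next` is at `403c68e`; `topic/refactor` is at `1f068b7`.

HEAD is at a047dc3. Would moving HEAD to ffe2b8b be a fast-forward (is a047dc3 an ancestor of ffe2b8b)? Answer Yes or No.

No

A fast-forward from a047dc3 to ffe2b8b is possible iff a047dc3 is an ancestor of ffe2b8b.
Ancestors of ffe2b8b: {ffe2b8b}.
a047dc3 is not among them, so fast-forward is not possible.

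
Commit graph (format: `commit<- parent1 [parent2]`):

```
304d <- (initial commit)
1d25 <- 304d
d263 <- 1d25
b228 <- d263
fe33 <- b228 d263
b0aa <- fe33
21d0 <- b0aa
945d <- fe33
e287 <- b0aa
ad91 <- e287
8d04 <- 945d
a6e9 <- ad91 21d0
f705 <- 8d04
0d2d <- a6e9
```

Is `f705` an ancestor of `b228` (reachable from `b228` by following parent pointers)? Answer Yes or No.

No

Ancestors of b228: {1d25, 304d, b228, d263}.
f705 is not in that set, so it is not an ancestor of b228.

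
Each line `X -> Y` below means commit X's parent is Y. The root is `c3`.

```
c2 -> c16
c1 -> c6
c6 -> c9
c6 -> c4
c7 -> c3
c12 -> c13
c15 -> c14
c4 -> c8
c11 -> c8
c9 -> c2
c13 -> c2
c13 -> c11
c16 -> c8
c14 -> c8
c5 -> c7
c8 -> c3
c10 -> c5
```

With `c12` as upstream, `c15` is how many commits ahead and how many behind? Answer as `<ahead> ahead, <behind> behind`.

Reachable from c15: {c14, c15, c3, c8}.
Reachable from c12: {c11, c12, c13, c16, c2, c3, c8}.
Only in c15's history (ahead): {c14, c15} — 2.
Only in c12's history (behind): {c11, c12, c13, c16, c2} — 5.

2 ahead, 5 behind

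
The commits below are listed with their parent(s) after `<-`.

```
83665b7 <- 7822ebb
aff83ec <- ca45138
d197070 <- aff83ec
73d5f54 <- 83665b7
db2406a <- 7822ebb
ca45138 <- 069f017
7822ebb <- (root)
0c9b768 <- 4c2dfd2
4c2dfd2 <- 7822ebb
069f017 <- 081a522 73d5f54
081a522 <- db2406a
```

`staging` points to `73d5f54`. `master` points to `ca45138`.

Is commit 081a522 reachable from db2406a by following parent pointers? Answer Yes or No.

Ancestors of db2406a: {7822ebb, db2406a}.
081a522 is not in that set, so it is not an ancestor of db2406a.

No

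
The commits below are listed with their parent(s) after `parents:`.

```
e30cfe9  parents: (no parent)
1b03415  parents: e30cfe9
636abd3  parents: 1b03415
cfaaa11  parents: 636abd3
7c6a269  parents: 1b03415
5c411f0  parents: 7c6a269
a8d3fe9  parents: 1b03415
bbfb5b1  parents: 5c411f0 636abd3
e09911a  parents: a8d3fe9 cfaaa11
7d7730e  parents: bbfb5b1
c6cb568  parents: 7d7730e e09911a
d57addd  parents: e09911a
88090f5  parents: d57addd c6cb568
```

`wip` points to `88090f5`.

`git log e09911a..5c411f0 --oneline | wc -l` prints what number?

Reachable from 5c411f0: {1b03415, 5c411f0, 7c6a269, e30cfe9}.
Reachable from e09911a: {1b03415, 636abd3, a8d3fe9, cfaaa11, e09911a, e30cfe9}.
In 5c411f0's history but not e09911a's: {5c411f0, 7c6a269} — 2 commits.

2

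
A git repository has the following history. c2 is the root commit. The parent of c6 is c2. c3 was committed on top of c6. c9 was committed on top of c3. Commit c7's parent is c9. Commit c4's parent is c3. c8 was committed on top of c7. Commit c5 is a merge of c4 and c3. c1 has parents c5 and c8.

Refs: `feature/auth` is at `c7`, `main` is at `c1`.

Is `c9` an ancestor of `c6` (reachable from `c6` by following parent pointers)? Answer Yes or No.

No

Ancestors of c6: {c2, c6}.
c9 is not in that set, so it is not an ancestor of c6.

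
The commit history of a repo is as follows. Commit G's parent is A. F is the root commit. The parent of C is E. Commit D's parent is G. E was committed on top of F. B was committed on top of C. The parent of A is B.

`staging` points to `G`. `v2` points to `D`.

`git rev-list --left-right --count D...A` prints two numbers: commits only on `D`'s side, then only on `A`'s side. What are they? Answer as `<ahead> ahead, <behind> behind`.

2 ahead, 0 behind

Reachable from D: {A, B, C, D, E, F, G}.
Reachable from A: {A, B, C, E, F}.
Only in D's history (ahead): {D, G} — 2.
Only in A's history (behind): {} — 0.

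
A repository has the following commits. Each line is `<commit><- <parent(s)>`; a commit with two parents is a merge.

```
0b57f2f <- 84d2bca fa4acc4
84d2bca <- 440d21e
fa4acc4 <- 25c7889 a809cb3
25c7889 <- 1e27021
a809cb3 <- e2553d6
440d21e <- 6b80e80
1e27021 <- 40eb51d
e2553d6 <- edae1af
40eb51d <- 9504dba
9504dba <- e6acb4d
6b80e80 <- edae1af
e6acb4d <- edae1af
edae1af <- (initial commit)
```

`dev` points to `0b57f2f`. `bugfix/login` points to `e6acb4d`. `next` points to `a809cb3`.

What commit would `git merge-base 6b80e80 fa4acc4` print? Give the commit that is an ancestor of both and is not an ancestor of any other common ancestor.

Ancestors of 6b80e80: {6b80e80, edae1af}.
Ancestors of fa4acc4: {1e27021, 25c7889, 40eb51d, 9504dba, a809cb3, e2553d6, e6acb4d, edae1af, fa4acc4}.
Common ancestors: {edae1af}.
The only common ancestor is edae1af, so it is the merge base.

edae1af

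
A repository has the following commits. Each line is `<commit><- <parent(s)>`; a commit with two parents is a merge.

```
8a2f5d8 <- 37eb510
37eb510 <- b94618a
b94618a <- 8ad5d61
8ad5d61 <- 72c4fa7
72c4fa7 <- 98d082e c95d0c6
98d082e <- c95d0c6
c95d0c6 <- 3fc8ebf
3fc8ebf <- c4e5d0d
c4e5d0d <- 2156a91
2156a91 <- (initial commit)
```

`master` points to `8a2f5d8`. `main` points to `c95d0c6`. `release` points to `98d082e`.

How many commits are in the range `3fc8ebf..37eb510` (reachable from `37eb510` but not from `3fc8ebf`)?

Reachable from 37eb510: {2156a91, 37eb510, 3fc8ebf, 72c4fa7, 8ad5d61, 98d082e, b94618a, c4e5d0d, c95d0c6}.
Reachable from 3fc8ebf: {2156a91, 3fc8ebf, c4e5d0d}.
In 37eb510's history but not 3fc8ebf's: {37eb510, 72c4fa7, 8ad5d61, 98d082e, b94618a, c95d0c6} — 6 commits.

6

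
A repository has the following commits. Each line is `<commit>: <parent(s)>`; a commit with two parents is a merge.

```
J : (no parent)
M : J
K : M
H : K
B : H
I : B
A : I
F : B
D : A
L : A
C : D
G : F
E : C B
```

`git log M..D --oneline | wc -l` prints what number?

Reachable from D: {A, B, D, H, I, J, K, M}.
Reachable from M: {J, M}.
In D's history but not M's: {A, B, D, H, I, K} — 6 commits.

6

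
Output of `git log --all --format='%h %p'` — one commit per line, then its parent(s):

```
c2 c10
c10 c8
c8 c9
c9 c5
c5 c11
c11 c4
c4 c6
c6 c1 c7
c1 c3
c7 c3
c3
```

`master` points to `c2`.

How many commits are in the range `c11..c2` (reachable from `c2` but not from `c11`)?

Reachable from c2: {c1, c10, c11, c2, c3, c4, c5, c6, c7, c8, c9}.
Reachable from c11: {c1, c11, c3, c4, c6, c7}.
In c2's history but not c11's: {c10, c2, c5, c8, c9} — 5 commits.

5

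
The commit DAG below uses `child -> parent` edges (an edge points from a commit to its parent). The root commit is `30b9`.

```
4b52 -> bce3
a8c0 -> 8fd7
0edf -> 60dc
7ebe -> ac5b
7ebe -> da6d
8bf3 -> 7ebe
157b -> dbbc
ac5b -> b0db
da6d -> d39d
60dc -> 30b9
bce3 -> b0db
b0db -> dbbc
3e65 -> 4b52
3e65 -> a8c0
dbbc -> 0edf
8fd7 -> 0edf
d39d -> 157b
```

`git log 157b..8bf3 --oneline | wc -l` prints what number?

6

Reachable from 8bf3: {0edf, 157b, 30b9, 60dc, 7ebe, 8bf3, ac5b, b0db, d39d, da6d, dbbc}.
Reachable from 157b: {0edf, 157b, 30b9, 60dc, dbbc}.
In 8bf3's history but not 157b's: {7ebe, 8bf3, ac5b, b0db, d39d, da6d} — 6 commits.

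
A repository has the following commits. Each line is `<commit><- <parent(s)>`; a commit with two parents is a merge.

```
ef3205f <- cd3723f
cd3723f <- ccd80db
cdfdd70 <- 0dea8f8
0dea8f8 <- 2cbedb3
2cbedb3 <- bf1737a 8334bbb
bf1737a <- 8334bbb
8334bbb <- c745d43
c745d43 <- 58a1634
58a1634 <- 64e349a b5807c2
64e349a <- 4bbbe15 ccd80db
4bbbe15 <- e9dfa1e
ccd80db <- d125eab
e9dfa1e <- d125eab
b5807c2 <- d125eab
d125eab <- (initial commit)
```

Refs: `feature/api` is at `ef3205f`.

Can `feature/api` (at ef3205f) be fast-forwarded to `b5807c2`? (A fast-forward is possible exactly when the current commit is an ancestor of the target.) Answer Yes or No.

No

A fast-forward from ef3205f to b5807c2 is possible iff ef3205f is an ancestor of b5807c2.
Ancestors of b5807c2: {b5807c2, d125eab}.
ef3205f is not among them, so fast-forward is not possible.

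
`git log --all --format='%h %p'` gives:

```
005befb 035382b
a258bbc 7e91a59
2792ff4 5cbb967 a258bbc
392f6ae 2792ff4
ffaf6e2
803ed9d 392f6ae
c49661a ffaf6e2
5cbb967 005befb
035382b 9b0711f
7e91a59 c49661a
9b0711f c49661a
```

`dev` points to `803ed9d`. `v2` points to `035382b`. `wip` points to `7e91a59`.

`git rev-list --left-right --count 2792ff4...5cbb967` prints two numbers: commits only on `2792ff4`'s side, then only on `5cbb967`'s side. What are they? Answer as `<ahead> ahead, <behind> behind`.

Reachable from 2792ff4: {005befb, 035382b, 2792ff4, 5cbb967, 7e91a59, 9b0711f, a258bbc, c49661a, ffaf6e2}.
Reachable from 5cbb967: {005befb, 035382b, 5cbb967, 9b0711f, c49661a, ffaf6e2}.
Only in 2792ff4's history (ahead): {2792ff4, 7e91a59, a258bbc} — 3.
Only in 5cbb967's history (behind): {} — 0.

3 ahead, 0 behind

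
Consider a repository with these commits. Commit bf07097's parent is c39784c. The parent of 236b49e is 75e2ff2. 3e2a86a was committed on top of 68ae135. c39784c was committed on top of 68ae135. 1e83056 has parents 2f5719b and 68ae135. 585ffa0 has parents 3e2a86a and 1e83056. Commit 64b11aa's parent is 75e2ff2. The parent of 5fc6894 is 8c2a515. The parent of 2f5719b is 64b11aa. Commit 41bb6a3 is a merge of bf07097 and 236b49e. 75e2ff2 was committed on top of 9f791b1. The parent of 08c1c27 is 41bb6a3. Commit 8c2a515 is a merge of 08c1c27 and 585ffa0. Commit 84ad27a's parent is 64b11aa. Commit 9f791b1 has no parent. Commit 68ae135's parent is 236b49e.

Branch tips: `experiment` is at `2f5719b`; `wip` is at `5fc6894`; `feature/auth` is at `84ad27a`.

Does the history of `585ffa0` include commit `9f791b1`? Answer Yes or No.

Ancestors of 585ffa0 (commits reachable by following parents): {1e83056, 236b49e, 2f5719b, 3e2a86a, 585ffa0, 64b11aa, 68ae135, 75e2ff2, 9f791b1}.
9f791b1 is in that set, so it is an ancestor of 585ffa0.

Yes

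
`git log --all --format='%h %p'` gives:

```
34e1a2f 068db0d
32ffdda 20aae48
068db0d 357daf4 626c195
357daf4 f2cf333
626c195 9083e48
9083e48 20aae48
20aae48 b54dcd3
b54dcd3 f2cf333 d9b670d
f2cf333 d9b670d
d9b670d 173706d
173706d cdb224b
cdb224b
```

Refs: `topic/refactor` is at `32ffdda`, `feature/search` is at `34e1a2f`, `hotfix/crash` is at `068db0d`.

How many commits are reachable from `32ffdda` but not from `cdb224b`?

6

Reachable from 32ffdda: {173706d, 20aae48, 32ffdda, b54dcd3, cdb224b, d9b670d, f2cf333}.
Reachable from cdb224b: {cdb224b}.
In 32ffdda's history but not cdb224b's: {173706d, 20aae48, 32ffdda, b54dcd3, d9b670d, f2cf333} — 6 commits.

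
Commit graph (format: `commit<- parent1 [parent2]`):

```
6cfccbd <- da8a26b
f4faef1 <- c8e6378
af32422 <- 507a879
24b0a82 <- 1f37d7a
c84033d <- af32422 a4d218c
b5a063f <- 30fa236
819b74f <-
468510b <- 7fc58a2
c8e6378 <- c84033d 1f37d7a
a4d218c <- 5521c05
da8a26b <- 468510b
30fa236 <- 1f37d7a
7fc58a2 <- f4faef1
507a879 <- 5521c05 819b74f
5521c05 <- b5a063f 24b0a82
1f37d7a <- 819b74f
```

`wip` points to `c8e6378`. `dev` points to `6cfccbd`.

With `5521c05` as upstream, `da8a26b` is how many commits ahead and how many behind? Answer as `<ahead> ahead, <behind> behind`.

9 ahead, 0 behind

Reachable from da8a26b: {1f37d7a, 24b0a82, 30fa236, 468510b, 507a879, 5521c05, 7fc58a2, 819b74f, a4d218c, af32422, b5a063f, c84033d, c8e6378, da8a26b, f4faef1}.
Reachable from 5521c05: {1f37d7a, 24b0a82, 30fa236, 5521c05, 819b74f, b5a063f}.
Only in da8a26b's history (ahead): {468510b, 507a879, 7fc58a2, a4d218c, af32422, c84033d, c8e6378, da8a26b, f4faef1} — 9.
Only in 5521c05's history (behind): {} — 0.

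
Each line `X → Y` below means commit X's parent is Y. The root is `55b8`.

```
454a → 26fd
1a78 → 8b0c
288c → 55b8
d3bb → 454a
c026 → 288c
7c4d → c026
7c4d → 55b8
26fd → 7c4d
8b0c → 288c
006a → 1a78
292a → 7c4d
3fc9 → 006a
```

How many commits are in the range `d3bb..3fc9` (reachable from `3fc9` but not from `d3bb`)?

Reachable from 3fc9: {006a, 1a78, 288c, 3fc9, 55b8, 8b0c}.
Reachable from d3bb: {26fd, 288c, 454a, 55b8, 7c4d, c026, d3bb}.
In 3fc9's history but not d3bb's: {006a, 1a78, 3fc9, 8b0c} — 4 commits.

4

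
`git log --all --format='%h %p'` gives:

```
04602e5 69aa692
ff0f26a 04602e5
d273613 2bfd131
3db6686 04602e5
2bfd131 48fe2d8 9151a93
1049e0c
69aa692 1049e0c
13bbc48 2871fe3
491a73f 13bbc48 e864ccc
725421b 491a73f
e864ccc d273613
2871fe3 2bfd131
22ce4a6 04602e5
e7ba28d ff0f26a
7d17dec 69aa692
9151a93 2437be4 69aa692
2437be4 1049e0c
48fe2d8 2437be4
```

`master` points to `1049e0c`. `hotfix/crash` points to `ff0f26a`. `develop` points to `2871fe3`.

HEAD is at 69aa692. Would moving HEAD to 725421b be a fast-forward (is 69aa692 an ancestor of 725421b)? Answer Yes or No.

A fast-forward from 69aa692 to 725421b is possible iff 69aa692 is an ancestor of 725421b.
Ancestors of 725421b: {1049e0c, 13bbc48, 2437be4, 2871fe3, 2bfd131, 48fe2d8, 491a73f, 69aa692, 725421b, 9151a93, d273613, e864ccc}.
69aa692 is among them, so fast-forward is possible.

Yes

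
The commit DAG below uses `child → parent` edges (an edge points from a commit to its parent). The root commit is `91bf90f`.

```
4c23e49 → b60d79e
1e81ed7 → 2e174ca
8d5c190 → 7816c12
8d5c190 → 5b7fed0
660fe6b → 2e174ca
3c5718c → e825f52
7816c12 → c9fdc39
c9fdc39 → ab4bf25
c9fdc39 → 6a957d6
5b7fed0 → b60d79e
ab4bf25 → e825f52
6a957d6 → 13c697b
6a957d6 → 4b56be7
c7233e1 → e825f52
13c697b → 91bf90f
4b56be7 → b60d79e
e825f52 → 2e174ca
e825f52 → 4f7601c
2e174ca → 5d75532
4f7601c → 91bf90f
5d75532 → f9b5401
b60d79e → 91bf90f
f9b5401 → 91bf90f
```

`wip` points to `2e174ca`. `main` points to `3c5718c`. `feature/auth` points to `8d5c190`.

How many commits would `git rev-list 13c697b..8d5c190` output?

Reachable from 8d5c190: {13c697b, 2e174ca, 4b56be7, 4f7601c, 5b7fed0, 5d75532, 6a957d6, 7816c12, 8d5c190, 91bf90f, ab4bf25, b60d79e, c9fdc39, e825f52, f9b5401}.
Reachable from 13c697b: {13c697b, 91bf90f}.
In 8d5c190's history but not 13c697b's: {2e174ca, 4b56be7, 4f7601c, 5b7fed0, 5d75532, 6a957d6, 7816c12, 8d5c190, ab4bf25, b60d79e, c9fdc39, e825f52, f9b5401} — 13 commits.

13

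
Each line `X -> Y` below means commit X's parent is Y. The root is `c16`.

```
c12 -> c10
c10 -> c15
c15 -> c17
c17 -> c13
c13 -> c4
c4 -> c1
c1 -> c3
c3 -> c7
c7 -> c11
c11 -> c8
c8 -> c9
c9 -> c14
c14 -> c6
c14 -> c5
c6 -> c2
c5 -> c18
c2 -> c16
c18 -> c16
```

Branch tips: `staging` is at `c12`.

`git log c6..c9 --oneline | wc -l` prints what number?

Reachable from c9: {c14, c16, c18, c2, c5, c6, c9}.
Reachable from c6: {c16, c2, c6}.
In c9's history but not c6's: {c14, c18, c5, c9} — 4 commits.

4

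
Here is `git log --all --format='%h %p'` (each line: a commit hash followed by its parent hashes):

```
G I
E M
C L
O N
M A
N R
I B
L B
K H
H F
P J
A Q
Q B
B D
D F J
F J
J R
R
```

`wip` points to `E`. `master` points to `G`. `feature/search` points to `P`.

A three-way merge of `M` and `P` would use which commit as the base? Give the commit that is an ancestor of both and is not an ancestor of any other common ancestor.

J

Ancestors of M: {A, B, D, F, J, M, Q, R}.
Ancestors of P: {J, P, R}.
Common ancestors: {J, R}.
Among these, J is not an ancestor of any other common ancestor — it is the merge base.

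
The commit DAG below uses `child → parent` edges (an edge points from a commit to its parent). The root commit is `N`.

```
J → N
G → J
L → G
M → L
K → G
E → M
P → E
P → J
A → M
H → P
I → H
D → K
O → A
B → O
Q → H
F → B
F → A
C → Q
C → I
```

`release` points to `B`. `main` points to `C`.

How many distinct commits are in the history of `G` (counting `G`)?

3

Walking parent pointers from G: reachable set = {G, J, N}.
That is 3 commits.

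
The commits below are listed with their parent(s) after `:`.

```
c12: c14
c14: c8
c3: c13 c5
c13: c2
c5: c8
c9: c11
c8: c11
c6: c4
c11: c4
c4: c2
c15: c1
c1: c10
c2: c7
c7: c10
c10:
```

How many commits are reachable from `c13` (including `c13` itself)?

Walking parent pointers from c13: reachable set = {c10, c13, c2, c7}.
That is 4 commits.

4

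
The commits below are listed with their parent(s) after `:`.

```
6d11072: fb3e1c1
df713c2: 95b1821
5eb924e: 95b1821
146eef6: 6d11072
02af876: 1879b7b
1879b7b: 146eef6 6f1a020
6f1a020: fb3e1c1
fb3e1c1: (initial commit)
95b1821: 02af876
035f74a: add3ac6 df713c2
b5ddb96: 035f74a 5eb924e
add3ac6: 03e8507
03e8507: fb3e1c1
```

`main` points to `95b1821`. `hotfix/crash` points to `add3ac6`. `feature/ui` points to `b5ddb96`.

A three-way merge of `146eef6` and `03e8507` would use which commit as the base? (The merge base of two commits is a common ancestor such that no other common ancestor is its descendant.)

Ancestors of 146eef6: {146eef6, 6d11072, fb3e1c1}.
Ancestors of 03e8507: {03e8507, fb3e1c1}.
Common ancestors: {fb3e1c1}.
The only common ancestor is fb3e1c1, so it is the merge base.

fb3e1c1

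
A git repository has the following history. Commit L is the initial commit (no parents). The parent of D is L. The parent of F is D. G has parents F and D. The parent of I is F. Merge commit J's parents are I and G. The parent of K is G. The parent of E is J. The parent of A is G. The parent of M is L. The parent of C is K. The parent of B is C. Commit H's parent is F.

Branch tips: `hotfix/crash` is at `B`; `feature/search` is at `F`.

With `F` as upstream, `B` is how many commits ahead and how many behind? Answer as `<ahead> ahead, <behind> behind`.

4 ahead, 0 behind

Reachable from B: {B, C, D, F, G, K, L}.
Reachable from F: {D, F, L}.
Only in B's history (ahead): {B, C, G, K} — 4.
Only in F's history (behind): {} — 0.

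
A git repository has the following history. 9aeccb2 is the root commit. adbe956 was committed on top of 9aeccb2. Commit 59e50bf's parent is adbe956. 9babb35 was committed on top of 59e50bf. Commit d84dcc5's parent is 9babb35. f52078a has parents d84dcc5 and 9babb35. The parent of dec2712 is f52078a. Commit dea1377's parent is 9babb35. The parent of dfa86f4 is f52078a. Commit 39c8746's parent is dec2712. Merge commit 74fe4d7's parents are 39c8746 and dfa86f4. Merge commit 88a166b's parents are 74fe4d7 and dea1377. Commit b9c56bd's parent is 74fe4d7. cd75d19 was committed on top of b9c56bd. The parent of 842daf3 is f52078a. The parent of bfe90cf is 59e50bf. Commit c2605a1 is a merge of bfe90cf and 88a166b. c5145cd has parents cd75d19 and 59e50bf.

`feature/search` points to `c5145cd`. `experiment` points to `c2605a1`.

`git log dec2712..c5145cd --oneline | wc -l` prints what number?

6

Reachable from c5145cd: {39c8746, 59e50bf, 74fe4d7, 9aeccb2, 9babb35, adbe956, b9c56bd, c5145cd, cd75d19, d84dcc5, dec2712, dfa86f4, f52078a}.
Reachable from dec2712: {59e50bf, 9aeccb2, 9babb35, adbe956, d84dcc5, dec2712, f52078a}.
In c5145cd's history but not dec2712's: {39c8746, 74fe4d7, b9c56bd, c5145cd, cd75d19, dfa86f4} — 6 commits.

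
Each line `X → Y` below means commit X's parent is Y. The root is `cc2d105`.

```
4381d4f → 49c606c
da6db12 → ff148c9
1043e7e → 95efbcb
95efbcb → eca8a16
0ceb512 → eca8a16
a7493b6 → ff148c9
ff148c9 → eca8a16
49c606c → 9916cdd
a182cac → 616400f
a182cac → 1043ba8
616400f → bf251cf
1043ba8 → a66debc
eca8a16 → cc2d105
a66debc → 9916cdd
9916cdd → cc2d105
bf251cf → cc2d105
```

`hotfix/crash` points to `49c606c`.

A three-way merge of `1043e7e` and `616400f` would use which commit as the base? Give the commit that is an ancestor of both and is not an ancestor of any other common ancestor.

cc2d105

Ancestors of 1043e7e: {1043e7e, 95efbcb, cc2d105, eca8a16}.
Ancestors of 616400f: {616400f, bf251cf, cc2d105}.
Common ancestors: {cc2d105}.
The only common ancestor is cc2d105, so it is the merge base.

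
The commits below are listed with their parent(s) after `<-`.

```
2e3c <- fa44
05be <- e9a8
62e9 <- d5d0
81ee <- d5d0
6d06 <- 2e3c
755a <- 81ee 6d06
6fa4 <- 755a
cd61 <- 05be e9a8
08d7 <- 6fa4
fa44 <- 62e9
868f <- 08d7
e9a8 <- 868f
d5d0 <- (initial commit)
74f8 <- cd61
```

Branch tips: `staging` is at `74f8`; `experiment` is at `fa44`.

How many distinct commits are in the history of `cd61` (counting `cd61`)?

13

Walking parent pointers from cd61: reachable set = {05be, 08d7, 2e3c, 62e9, 6d06, 6fa4, 755a, 81ee, 868f, cd61, d5d0, e9a8, fa44}.
That is 13 commits.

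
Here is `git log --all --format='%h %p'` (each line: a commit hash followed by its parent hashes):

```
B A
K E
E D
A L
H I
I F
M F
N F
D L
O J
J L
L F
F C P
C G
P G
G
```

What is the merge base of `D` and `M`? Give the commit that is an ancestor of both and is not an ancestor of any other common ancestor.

F

Ancestors of D: {C, D, F, G, L, P}.
Ancestors of M: {C, F, G, M, P}.
Common ancestors: {C, F, G, P}.
Among these, F is not an ancestor of any other common ancestor — it is the merge base.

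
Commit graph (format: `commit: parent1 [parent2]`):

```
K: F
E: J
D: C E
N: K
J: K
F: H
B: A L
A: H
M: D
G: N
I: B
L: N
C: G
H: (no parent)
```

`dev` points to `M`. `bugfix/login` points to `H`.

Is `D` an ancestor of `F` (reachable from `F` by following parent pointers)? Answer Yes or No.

No

Ancestors of F: {F, H}.
D is not in that set, so it is not an ancestor of F.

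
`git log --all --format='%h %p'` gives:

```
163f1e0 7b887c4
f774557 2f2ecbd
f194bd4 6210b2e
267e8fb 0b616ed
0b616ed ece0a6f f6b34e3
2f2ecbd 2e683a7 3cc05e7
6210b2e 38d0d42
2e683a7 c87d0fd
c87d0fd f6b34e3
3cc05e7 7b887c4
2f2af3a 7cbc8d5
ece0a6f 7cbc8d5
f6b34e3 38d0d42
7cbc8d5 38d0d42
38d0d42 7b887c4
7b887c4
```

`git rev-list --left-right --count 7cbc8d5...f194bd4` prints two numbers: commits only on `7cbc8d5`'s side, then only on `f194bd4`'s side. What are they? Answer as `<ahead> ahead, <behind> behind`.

Reachable from 7cbc8d5: {38d0d42, 7b887c4, 7cbc8d5}.
Reachable from f194bd4: {38d0d42, 6210b2e, 7b887c4, f194bd4}.
Only in 7cbc8d5's history (ahead): {7cbc8d5} — 1.
Only in f194bd4's history (behind): {6210b2e, f194bd4} — 2.

1 ahead, 2 behind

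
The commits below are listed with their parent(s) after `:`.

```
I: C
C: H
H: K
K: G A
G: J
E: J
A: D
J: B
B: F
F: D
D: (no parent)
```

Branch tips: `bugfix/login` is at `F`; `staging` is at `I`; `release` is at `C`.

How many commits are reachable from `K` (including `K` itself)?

7

Walking parent pointers from K: reachable set = {A, B, D, F, G, J, K}.
That is 7 commits.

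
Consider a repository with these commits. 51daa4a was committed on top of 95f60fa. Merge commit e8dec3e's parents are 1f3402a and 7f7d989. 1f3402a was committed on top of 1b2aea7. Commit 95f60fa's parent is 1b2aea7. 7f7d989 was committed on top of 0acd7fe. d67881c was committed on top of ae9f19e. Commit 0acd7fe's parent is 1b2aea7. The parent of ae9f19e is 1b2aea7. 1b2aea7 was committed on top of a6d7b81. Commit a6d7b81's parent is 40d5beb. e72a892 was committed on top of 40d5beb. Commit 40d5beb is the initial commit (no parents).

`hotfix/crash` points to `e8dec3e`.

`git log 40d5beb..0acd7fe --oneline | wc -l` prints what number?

3

Reachable from 0acd7fe: {0acd7fe, 1b2aea7, 40d5beb, a6d7b81}.
Reachable from 40d5beb: {40d5beb}.
In 0acd7fe's history but not 40d5beb's: {0acd7fe, 1b2aea7, a6d7b81} — 3 commits.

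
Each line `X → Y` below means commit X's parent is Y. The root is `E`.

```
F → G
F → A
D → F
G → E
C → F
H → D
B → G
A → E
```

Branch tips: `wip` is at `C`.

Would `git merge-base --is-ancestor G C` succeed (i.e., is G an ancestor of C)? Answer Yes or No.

Yes

Ancestors of C (commits reachable by following parents): {A, C, E, F, G}.
G is in that set, so it is an ancestor of C.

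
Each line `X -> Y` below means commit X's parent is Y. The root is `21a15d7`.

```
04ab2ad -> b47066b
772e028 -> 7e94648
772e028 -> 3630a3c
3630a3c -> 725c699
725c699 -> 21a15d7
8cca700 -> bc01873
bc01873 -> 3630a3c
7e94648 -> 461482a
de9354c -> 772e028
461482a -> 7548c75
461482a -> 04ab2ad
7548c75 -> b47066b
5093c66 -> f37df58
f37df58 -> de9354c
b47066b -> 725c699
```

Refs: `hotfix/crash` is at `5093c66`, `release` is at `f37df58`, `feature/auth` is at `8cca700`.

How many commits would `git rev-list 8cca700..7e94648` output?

Reachable from 7e94648: {04ab2ad, 21a15d7, 461482a, 725c699, 7548c75, 7e94648, b47066b}.
Reachable from 8cca700: {21a15d7, 3630a3c, 725c699, 8cca700, bc01873}.
In 7e94648's history but not 8cca700's: {04ab2ad, 461482a, 7548c75, 7e94648, b47066b} — 5 commits.

5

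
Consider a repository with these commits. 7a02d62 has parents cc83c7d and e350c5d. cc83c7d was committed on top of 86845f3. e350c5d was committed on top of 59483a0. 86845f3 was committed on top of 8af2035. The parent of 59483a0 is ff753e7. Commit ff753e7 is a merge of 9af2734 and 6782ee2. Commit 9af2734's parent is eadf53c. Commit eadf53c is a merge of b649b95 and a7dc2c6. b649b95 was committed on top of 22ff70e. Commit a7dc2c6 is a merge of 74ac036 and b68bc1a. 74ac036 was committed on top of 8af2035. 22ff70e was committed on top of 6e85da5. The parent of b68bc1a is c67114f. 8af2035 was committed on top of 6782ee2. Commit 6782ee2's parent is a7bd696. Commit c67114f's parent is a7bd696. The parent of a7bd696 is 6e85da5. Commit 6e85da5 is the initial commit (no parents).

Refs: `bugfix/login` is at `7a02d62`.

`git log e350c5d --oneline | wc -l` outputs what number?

Walking parent pointers from e350c5d: reachable set = {22ff70e, 59483a0, 6782ee2, 6e85da5, 74ac036, 8af2035, 9af2734, a7bd696, a7dc2c6, b649b95, b68bc1a, c67114f, e350c5d, eadf53c, ff753e7}.
That is 15 commits.

15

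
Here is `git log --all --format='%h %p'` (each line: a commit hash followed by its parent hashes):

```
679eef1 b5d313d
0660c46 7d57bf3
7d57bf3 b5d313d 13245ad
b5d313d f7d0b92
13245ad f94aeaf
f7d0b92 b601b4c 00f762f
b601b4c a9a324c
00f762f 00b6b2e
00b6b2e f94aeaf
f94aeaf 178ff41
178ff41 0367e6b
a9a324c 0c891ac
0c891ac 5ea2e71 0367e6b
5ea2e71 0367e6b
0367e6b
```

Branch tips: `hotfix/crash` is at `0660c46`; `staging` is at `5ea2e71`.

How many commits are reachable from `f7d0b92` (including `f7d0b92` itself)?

10

Walking parent pointers from f7d0b92: reachable set = {00b6b2e, 00f762f, 0367e6b, 0c891ac, 178ff41, 5ea2e71, a9a324c, b601b4c, f7d0b92, f94aeaf}.
That is 10 commits.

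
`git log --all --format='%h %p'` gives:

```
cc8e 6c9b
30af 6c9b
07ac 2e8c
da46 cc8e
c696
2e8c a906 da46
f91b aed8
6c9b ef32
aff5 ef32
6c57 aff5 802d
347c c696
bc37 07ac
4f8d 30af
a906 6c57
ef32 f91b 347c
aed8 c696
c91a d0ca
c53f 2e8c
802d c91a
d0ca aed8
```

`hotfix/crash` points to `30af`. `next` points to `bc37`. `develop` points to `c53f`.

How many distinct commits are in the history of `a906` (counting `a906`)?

Walking parent pointers from a906: reachable set = {347c, 6c57, 802d, a906, aed8, aff5, c696, c91a, d0ca, ef32, f91b}.
That is 11 commits.

11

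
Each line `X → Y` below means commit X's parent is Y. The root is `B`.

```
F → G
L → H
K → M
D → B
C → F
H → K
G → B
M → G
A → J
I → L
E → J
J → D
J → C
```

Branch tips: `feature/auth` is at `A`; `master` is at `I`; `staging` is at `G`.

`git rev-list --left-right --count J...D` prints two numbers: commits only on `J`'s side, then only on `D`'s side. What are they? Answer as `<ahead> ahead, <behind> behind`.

Reachable from J: {B, C, D, F, G, J}.
Reachable from D: {B, D}.
Only in J's history (ahead): {C, F, G, J} — 4.
Only in D's history (behind): {} — 0.

4 ahead, 0 behind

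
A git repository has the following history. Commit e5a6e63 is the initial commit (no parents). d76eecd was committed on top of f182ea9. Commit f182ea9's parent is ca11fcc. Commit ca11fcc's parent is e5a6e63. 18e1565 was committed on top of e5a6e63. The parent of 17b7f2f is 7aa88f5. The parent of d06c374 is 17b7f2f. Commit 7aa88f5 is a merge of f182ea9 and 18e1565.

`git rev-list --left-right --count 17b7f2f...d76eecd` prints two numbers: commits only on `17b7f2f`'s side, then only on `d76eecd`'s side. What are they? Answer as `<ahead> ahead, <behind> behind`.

Reachable from 17b7f2f: {17b7f2f, 18e1565, 7aa88f5, ca11fcc, e5a6e63, f182ea9}.
Reachable from d76eecd: {ca11fcc, d76eecd, e5a6e63, f182ea9}.
Only in 17b7f2f's history (ahead): {17b7f2f, 18e1565, 7aa88f5} — 3.
Only in d76eecd's history (behind): {d76eecd} — 1.

3 ahead, 1 behind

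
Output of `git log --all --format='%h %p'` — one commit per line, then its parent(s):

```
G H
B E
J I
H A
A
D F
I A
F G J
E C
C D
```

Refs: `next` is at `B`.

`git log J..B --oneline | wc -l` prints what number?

7

Reachable from B: {A, B, C, D, E, F, G, H, I, J}.
Reachable from J: {A, I, J}.
In B's history but not J's: {B, C, D, E, F, G, H} — 7 commits.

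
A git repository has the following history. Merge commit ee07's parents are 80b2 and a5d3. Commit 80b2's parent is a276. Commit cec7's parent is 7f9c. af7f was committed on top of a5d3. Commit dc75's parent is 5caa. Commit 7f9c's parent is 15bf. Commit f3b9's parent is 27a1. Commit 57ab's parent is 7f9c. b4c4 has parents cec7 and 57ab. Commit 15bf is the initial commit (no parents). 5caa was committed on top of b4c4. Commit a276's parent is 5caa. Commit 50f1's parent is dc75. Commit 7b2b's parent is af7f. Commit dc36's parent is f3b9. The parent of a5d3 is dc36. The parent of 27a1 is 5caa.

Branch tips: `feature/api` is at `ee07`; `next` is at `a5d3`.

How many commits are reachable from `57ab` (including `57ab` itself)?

3

Walking parent pointers from 57ab: reachable set = {15bf, 57ab, 7f9c}.
That is 3 commits.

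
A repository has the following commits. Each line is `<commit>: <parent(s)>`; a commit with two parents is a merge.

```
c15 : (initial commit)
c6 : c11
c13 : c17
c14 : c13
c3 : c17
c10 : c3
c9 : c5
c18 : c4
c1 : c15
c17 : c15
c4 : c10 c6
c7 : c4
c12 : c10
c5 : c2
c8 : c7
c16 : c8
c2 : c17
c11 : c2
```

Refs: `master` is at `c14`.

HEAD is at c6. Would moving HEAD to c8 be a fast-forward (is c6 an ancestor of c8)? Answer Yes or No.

Yes

A fast-forward from c6 to c8 is possible iff c6 is an ancestor of c8.
Ancestors of c8: {c10, c11, c15, c17, c2, c3, c4, c6, c7, c8}.
c6 is among them, so fast-forward is possible.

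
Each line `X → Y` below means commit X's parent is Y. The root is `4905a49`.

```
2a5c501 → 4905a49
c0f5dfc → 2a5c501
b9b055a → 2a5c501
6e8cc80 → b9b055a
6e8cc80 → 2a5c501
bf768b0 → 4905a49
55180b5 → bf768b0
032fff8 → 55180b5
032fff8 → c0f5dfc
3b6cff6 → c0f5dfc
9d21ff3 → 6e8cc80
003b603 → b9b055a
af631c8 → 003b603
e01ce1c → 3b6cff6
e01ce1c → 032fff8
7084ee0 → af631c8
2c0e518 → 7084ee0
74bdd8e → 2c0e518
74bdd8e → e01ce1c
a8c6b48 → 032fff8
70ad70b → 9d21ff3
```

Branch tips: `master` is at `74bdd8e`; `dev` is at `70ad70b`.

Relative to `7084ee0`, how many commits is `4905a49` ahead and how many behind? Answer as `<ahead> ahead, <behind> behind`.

0 ahead, 5 behind

Reachable from 4905a49: {4905a49}.
Reachable from 7084ee0: {003b603, 2a5c501, 4905a49, 7084ee0, af631c8, b9b055a}.
Only in 4905a49's history (ahead): {} — 0.
Only in 7084ee0's history (behind): {003b603, 2a5c501, 7084ee0, af631c8, b9b055a} — 5.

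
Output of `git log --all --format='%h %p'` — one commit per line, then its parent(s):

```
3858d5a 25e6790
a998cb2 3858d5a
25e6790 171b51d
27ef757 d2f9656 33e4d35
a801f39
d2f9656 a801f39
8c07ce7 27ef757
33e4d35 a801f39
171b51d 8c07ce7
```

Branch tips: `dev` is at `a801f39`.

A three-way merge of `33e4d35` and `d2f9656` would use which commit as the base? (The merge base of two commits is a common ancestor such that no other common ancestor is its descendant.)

a801f39

Ancestors of 33e4d35: {33e4d35, a801f39}.
Ancestors of d2f9656: {a801f39, d2f9656}.
Common ancestors: {a801f39}.
The only common ancestor is a801f39, so it is the merge base.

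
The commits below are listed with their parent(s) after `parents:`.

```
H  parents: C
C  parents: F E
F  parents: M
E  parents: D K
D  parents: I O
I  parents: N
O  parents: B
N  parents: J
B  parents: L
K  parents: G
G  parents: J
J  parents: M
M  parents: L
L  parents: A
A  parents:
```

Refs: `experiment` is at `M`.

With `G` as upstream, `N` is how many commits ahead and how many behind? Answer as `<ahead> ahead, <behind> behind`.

1 ahead, 1 behind

Reachable from N: {A, J, L, M, N}.
Reachable from G: {A, G, J, L, M}.
Only in N's history (ahead): {N} — 1.
Only in G's history (behind): {G} — 1.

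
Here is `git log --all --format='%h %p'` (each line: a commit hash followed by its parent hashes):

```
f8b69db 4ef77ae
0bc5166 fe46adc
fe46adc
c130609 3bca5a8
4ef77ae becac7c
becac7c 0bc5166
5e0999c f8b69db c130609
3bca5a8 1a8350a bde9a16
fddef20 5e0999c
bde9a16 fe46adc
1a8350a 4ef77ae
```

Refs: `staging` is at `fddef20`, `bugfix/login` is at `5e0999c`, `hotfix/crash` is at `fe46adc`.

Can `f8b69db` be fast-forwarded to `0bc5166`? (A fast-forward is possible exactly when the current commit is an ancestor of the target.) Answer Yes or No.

A fast-forward from f8b69db to 0bc5166 is possible iff f8b69db is an ancestor of 0bc5166.
Ancestors of 0bc5166: {0bc5166, fe46adc}.
f8b69db is not among them, so fast-forward is not possible.

No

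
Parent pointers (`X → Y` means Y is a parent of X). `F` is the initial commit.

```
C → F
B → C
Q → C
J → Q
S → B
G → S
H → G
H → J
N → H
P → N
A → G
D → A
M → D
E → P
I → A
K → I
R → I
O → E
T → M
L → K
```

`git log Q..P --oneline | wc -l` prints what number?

7

Reachable from P: {B, C, F, G, H, J, N, P, Q, S}.
Reachable from Q: {C, F, Q}.
In P's history but not Q's: {B, G, H, J, N, P, S} — 7 commits.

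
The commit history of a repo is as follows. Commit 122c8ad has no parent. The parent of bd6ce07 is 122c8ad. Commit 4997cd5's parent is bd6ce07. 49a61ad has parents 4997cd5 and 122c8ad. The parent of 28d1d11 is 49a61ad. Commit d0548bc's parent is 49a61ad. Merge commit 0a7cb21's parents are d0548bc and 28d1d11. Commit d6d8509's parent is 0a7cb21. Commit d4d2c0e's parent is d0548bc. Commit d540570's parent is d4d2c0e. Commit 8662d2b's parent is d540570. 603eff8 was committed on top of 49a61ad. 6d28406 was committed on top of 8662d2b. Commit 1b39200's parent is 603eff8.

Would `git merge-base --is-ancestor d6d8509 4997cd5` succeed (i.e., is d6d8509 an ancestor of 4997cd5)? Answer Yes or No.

Ancestors of 4997cd5: {122c8ad, 4997cd5, bd6ce07}.
d6d8509 is not in that set, so it is not an ancestor of 4997cd5.

No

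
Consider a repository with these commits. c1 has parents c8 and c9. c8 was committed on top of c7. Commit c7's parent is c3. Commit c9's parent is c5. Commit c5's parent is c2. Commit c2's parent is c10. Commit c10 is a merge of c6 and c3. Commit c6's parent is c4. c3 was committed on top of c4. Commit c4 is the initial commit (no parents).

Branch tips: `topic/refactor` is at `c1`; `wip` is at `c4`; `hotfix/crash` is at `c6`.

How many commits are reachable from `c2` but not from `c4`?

Reachable from c2: {c10, c2, c3, c4, c6}.
Reachable from c4: {c4}.
In c2's history but not c4's: {c10, c2, c3, c6} — 4 commits.

4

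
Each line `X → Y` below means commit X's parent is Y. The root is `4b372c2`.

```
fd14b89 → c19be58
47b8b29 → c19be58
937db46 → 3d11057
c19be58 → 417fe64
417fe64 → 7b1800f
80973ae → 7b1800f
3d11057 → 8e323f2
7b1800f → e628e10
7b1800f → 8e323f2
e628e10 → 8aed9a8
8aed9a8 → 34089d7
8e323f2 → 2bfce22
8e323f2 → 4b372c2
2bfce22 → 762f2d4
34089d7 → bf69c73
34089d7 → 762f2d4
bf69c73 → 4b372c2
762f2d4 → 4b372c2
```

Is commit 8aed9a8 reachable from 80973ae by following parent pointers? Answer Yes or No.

Yes

Ancestors of 80973ae (commits reachable by following parents): {2bfce22, 34089d7, 4b372c2, 762f2d4, 7b1800f, 80973ae, 8aed9a8, 8e323f2, bf69c73, e628e10}.
8aed9a8 is in that set, so it is an ancestor of 80973ae.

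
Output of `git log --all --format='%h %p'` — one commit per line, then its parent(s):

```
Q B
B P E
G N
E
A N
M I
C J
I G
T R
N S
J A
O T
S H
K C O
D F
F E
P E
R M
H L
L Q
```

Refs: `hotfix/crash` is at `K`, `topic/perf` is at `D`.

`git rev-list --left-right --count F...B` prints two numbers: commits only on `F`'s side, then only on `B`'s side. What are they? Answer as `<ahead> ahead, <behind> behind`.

1 ahead, 2 behind

Reachable from F: {E, F}.
Reachable from B: {B, E, P}.
Only in F's history (ahead): {F} — 1.
Only in B's history (behind): {B, P} — 2.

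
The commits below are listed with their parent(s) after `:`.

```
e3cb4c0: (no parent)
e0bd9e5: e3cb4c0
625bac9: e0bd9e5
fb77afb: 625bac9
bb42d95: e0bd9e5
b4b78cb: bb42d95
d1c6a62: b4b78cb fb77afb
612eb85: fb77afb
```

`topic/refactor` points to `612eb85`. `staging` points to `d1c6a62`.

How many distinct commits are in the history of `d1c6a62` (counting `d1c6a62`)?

Walking parent pointers from d1c6a62: reachable set = {625bac9, b4b78cb, bb42d95, d1c6a62, e0bd9e5, e3cb4c0, fb77afb}.
That is 7 commits.

7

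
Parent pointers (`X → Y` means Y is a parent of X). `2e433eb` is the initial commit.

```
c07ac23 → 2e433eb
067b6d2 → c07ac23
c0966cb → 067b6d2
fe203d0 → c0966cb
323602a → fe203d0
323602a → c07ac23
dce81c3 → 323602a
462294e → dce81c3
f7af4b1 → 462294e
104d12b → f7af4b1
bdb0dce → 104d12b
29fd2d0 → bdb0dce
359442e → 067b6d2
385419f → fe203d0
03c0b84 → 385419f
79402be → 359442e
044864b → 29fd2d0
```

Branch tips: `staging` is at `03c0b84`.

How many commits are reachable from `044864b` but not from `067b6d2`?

Reachable from 044864b: {044864b, 067b6d2, 104d12b, 29fd2d0, 2e433eb, 323602a, 462294e, bdb0dce, c07ac23, c0966cb, dce81c3, f7af4b1, fe203d0}.
Reachable from 067b6d2: {067b6d2, 2e433eb, c07ac23}.
In 044864b's history but not 067b6d2's: {044864b, 104d12b, 29fd2d0, 323602a, 462294e, bdb0dce, c0966cb, dce81c3, f7af4b1, fe203d0} — 10 commits.

10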